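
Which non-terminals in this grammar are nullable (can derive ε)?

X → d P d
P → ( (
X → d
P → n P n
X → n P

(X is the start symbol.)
None

There are no ε-productions, so no non-terminal can derive ε.
No non-terminals are nullable.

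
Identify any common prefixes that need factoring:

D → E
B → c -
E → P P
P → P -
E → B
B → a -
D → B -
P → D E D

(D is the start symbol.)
Left-factoring is needed when two productions for the same non-terminal
share a common prefix on the right-hand side.

Productions for D:
  D → E
  D → B -
Productions for B:
  B → c -
  B → a -
Productions for E:
  E → P P
  E → B
Productions for P:
  P → P -
  P → D E D

No common prefixes found.

Answer: No, left-factoring is not needed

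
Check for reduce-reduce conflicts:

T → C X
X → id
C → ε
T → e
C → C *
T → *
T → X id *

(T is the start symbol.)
A reduce-reduce conflict occurs when an LR(0) state has two complete items [A → α .] and [B → β .] — both call for a reduction, and with no lookahead the parser cannot choose between them.

Augment with T' → T and build the canonical LR(0) collection (I0 = CLOSURE({[T' → . T]}), then GOTO on every symbol after a dot until no new states appear). It has 11 states:
  I0: { [C → . C *], [C → .], [T → . *], [T → . C X], [T → . X id *], [T → . e], [T' → . T], [X → . id] }  — shift, reduce
  I1: { [T → * .] }  — reduce
  I2: { [C → C . *], [T → C . X], [X → . id] }  — shift
  I3: { [T' → T .] }  — accept
  I4: { [T → X . id *] }  — shift
  I5: { [T → e .] }  — reduce
  I6: { [X → id .] }  — reduce
  I7: { [T → X id . *] }  — shift
  I8: { [T → X id * .] }  — reduce
  I9: { [C → C * .] }  — reduce
  I10: { [T → C X .] }  — reduce

No state contains more than one complete item.

Answer: No reduce-reduce conflicts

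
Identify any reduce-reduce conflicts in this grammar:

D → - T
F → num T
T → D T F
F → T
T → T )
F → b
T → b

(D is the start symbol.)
Yes — I10: [F → b .] vs [T → b .]

A reduce-reduce conflict occurs when an LR(0) state has two complete items [A → α .] and [B → β .] — both call for a reduction, and with no lookahead the parser cannot choose between them.

Augment with D' → D and build the canonical LR(0) collection (I0 = CLOSURE({[D' → . D]}), then GOTO on every symbol after a dot until no new states appear). It has 13 states:
  I0: { [D → . - T], [D' → . D] }  — shift
  I1: { [D → - . T], [D → . - T], [T → . D T F], [T → . T )], [T → . b] }  — shift
  I2: { [D' → D .] }  — accept
  I3: { [D → . - T], [T → . D T F], [T → . T )], [T → . b], [T → D . T F] }  — shift
  I4: { [D → - T .], [T → T . )] }  — shift, reduce
  I5: { [T → b .] }  — reduce
  I6: { [T → T ) .] }  — reduce
  I7: { [D → . - T], [F → . T], [F → . b], [F → . num T], [T → . D T F], [T → . T )], [T → . b], [T → D T . F], [T → T . )] }  — shift
  I8: { [T → D T F .] }  — reduce
  I9: { [F → T .], [T → T . )] }  — shift, reduce
  I10: { [F → b .], [T → b .] }  — 2 reduces
  I11: { [D → . - T], [F → num . T], [T → . D T F], [T → . T )], [T → . b] }  — shift
  I12: { [F → num T .], [T → T . )] }  — shift, reduce

I10 contains complete items [F → b .], [T → b .] — reduce-reduce conflict.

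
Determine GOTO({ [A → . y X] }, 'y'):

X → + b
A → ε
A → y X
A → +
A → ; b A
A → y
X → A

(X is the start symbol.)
{ [A → . +], [A → . ; b A], [A → . y X], [A → . y], [A → .], [A → y . X], [X → . + b], [X → . A] }

GOTO(I, 'y') = CLOSURE({ [A → αX.β] : [A → α.Xβ] ∈ I, X = 'y' })

Items with dot before 'y', with the dot advanced:
  [A → . y X] → [A → y . X]
Closure of the advanced items:
  [A → y . X] has the dot before X: add [X → . + b], [X → . A]
  [X → . A] has the dot before A: add [A → .], [A → . y X], [A → . +], [A → . ; b A], [A → . y]

GOTO = { [A → . +], [A → . ; b A], [A → . y X], [A → . y], [A → .], [A → y . X], [X → . + b], [X → . A] }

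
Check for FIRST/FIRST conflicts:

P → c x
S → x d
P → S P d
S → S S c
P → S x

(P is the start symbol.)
A FIRST/FIRST conflict occurs when two productions N → α and N → β for the same non-terminal have FIRST(α) ∩ FIRST(β) ≠ ∅ (with ε ∈ FIRST of a nullable right-hand side, so two nullable alternatives also conflict).

FIRST sets of the non-terminals at (or reachable through a nullable prefix from) the front of some alternative:
  FIRST(S) = { 'x' }

Productions for P:
  P → c x: FIRST = { 'c' }
  P → S P d: FIRST = { 'x' }
  P → S x: FIRST = { 'x' }
Productions for S:
  S → x d: FIRST = { 'x' }
  S → S S c: FIRST = { 'x' }

Conflict for P: P → S P d and P → S x
  Overlap: { 'x' }
Conflict for S: S → x d and S → S S c
  Overlap: { 'x' }

Answer: Yes. P → S P d / P → S x on { 'x' }; S → x d / S → S S c on { 'x' }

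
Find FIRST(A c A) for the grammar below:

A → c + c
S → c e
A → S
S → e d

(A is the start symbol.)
FIRST sets of the non-terminals involved (from the grammar, by fixed-point iteration):
  FIRST(A) = { 'c', 'e' }

To compute FIRST(A c A), process the symbols left to right:
Symbol A is a non-terminal. Add FIRST(A) \ {ε} = { 'c', 'e' }
A is not nullable (ε ∉ FIRST(A)), so stop here.
FIRST(A c A) = { 'c', 'e' }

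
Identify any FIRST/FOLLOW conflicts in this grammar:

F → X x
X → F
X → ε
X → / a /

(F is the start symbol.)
Nullable non-terminals: X.
FIRST sets used below: FIRST(F) = { '/', 'x' }

X: nullable alternative(s) X → ε; FOLLOW(X) = { 'x' }
  X → F: FIRST \ {ε} = { '/', 'x' } — overlaps FOLLOW(X) on { 'x' }: CONFLICT
  X → ε: FIRST \ {ε} = { } — this is the only nullable alternative, skip
  X → / a /: FIRST \ {ε} = { '/' } — disjoint from FOLLOW(X)

F has no nullable alternative, so no FIRST/FOLLOW check is needed there.

So the grammar has 1 FIRST/FOLLOW conflict (marked CONFLICT above).

Answer: Yes. X → F with FOLLOW(X) on { 'x' }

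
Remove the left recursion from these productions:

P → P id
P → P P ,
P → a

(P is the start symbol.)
P → a P'
P' → id P'
P' → P , P'
P' → ε

P is directly left-recursive. The standard transformation for
  A → A α₁ | ... | A α_m | β₁ | ... | β_n
is
  A  → β₁ A' | ... | β_n A'
  A' → α₁ A' | ... | α_m A' | ε

P → a becomes P → a P'
P → P id becomes P' → id P'
P → P P , becomes P' → P , P'
Add P' → ε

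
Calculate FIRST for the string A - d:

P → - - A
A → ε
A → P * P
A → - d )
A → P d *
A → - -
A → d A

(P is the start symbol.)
FIRST sets of the non-terminals involved (from the grammar, by fixed-point iteration):
  FIRST(A) = { '-', 'd', ε }

To compute FIRST(A - d), process the symbols left to right:
Symbol A is a non-terminal. Add FIRST(A) \ {ε} = { '-', 'd' }
A is nullable (ε ∈ FIRST(A)), continue to the next symbol.
Symbol - is a terminal. Add '-' and stop.
FIRST(A - d) = { '-', 'd' }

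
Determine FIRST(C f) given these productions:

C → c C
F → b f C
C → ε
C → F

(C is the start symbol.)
FIRST sets of the non-terminals involved (from the grammar, by fixed-point iteration):
  FIRST(C) = { 'b', 'c', ε }

To compute FIRST(C f), process the symbols left to right:
Symbol C is a non-terminal. Add FIRST(C) \ {ε} = { 'b', 'c' }
C is nullable (ε ∈ FIRST(C)), continue to the next symbol.
Symbol f is a terminal. Add 'f' and stop.
FIRST(C f) = { 'b', 'c', 'f' }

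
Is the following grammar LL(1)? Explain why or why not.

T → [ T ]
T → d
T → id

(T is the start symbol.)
Yes, the grammar is LL(1).

For T:
  PREDICT(T → '[' T ']') = { '[' }
  PREDICT(T → d) = { 'd' }
  PREDICT(T → id) = { 'id' }

All predict sets are disjoint. The grammar IS LL(1).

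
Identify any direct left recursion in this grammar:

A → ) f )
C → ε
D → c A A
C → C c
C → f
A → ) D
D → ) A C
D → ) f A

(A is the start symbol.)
A → ) f ): starts with ')'
C → ε: starts with ε
D → c A A: starts with c
C → C c: LEFT RECURSIVE (starts with C)
C → f: starts with f
A → ) D: starts with ')'
D → ) A C: starts with ')'
D → ) f A: starts with ')'

The grammar has direct left recursion on: C.

Answer: Yes, C is left-recursive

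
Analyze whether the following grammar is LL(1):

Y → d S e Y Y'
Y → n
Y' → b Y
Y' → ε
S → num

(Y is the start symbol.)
A grammar is LL(1) if for each non-terminal N with multiple productions, the predict sets of those productions are pairwise disjoint, where PREDICT(N → α) = (FIRST(α) \ {ε}) ∪ (FOLLOW(N) if α ⇒* ε).

Relevant sets:
  FOLLOW(Y') = { $, 'b' }

For Y:
  PREDICT(Y → d S e Y Y') = { 'd' }
  PREDICT(Y → n) = { 'n' }
For Y':
  PREDICT(Y' → b Y) = { 'b' }
  PREDICT(Y' → ε) = { $, 'b' }
S has a single production, so nothing to check there.

Conflict found: Predict set conflict for Y': { 'b' }
The grammar is NOT LL(1).

Answer: No. Predict set conflict for Y': { 'b' }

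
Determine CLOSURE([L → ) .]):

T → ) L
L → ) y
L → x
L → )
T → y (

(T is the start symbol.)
To compute CLOSURE, for each item [A → α.Bβ] where B is a non-terminal, add [B → .γ] for all productions B → γ; repeat for the newly added items until nothing changes.

Start with: [L → ) .]
The dot is at the end, so nothing is added.

CLOSURE = { [L → ) .] }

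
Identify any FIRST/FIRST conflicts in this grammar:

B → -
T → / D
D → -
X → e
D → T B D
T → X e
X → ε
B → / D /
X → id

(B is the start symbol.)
No FIRST/FIRST conflicts.

A FIRST/FIRST conflict occurs when two productions N → α and N → β for the same non-terminal have FIRST(α) ∩ FIRST(β) ≠ ∅ (with ε ∈ FIRST of a nullable right-hand side, so two nullable alternatives also conflict).

FIRST sets of the non-terminals at (or reachable through a nullable prefix from) the front of some alternative:
  FIRST(X) = { 'e', 'id', ε }
  FIRST(T) = { '/', 'e', 'id' }

Productions for B:
  B → -: FIRST = { '-' }
  B → / D /: FIRST = { '/' }
Productions for T:
  T → / D: FIRST = { '/' }
  T → X e: FIRST = { 'e', 'id' }
Productions for D:
  D → -: FIRST = { '-' }
  D → T B D: FIRST = { '/', 'e', 'id' }
Productions for X:
  X → e: FIRST = { 'e' }
  X → ε: FIRST = { ε }
  X → id: FIRST = { 'id' }

All alternatives of each non-terminal have pairwise disjoint FIRST sets.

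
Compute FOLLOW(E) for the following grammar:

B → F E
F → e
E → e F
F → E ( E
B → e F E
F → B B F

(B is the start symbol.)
{ $, '(', 'e' }

To compute FOLLOW(E), find every occurrence of E on a right-hand side N → α E β: add FIRST(β) \ {ε}, and if β is empty or nullable also add FOLLOW(N). Iterate to a fixed point.

In B → F E: E is at the end, add FOLLOW(B)
In F → E ( E: E is followed by '(' E, add FIRST('(' E) \ {ε} = { '(' }
In F → E ( E: E is at the end, add FOLLOW(F)
In B → e F E: E is at the end, add FOLLOW(B)

The FOLLOW sets referred to above (computed the same way, to a fixed point):
  FOLLOW(B) = { $, 'e' }
  FOLLOW(F) = { $, '(', 'e' }

Taking the union: FOLLOW(E) = { $, '(', 'e' }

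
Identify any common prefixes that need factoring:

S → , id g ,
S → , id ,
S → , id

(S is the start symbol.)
Yes, S has productions with common prefix ', id'

Left-factoring is needed when two productions for the same non-terminal
share a common prefix on the right-hand side.

Productions for S:
  S → , id g ,
  S → , id ,
  S → , id

Found common prefix ', id' in productions for S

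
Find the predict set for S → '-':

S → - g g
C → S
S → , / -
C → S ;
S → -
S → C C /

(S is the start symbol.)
{ '-' }

PREDICT(S → '-') = (FIRST(RHS) \ {ε}) ∪ (FOLLOW(S) if ε ∈ FIRST(RHS), i.e. RHS ⇒* ε)
FIRST('-') = { '-' }
ε ∉ FIRST('-'), so FOLLOW(S) is not added.
PREDICT(S → '-') = { '-' }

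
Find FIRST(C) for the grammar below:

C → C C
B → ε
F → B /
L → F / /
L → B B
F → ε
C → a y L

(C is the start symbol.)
To compute FIRST(C), examine every production with C on the left-hand side, reading each right-hand side left to right until a non-nullable symbol is reached.

From C → C C:
  - C is the symbol being defined: contributes nothing new
    C is not nullable, so stop
From C → a y L:
  - a is a terminal: add 'a' and stop

Collecting: FIRST(C) = { 'a' }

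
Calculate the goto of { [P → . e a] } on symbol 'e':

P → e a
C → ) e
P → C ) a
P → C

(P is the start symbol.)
GOTO(I, 'e') = CLOSURE({ [A → αX.β] : [A → α.Xβ] ∈ I, X = 'e' })

Items with dot before 'e', with the dot advanced:
  [P → . e a] → [P → e . a]
Closure adds nothing (no advanced item has the dot before a non-terminal).

GOTO = { [P → e . a] }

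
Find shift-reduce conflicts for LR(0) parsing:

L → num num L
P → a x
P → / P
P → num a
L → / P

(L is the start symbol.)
No shift-reduce conflicts

A shift-reduce conflict occurs when an LR(0) state has both:
  - a complete (reduce) item [A → α .] (dot at the end), and
  - a shift item [B → β . c γ] (dot before a terminal).

Augment with L' → L and build the canonical LR(0) collection (I0 = CLOSURE({[L' → . L]}), then GOTO on every symbol after a dot until no new states appear). It has 13 states:
  I0: { [L → . / P], [L → . num num L], [L' → . L] }  — shift
  I1: { [L → / . P], [P → . / P], [P → . a x], [P → . num a] }  — shift
  I2: { [L' → L .] }  — accept
  I3: { [L → num . num L] }  — shift
  I4: { [L → . / P], [L → . num num L], [L → num num . L] }  — shift
  I5: { [L → num num L .] }  — reduce
  I6: { [P → . / P], [P → . a x], [P → . num a], [P → / . P] }  — shift
  I7: { [L → / P .] }  — reduce
  I8: { [P → a . x] }  — shift
  I9: { [P → num . a] }  — shift
  I10: { [P → num a .] }  — reduce
  I11: { [P → a x .] }  — reduce
  I12: { [P → / P .] }  — reduce

No state contains both a complete item and a shift item.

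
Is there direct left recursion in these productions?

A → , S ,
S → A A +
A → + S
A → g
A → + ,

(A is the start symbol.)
No direct left recursion

Direct left recursion occurs when N → N α for some non-terminal N (the right-hand side begins with the left-hand side itself).

A → , S ,: starts with ','
S → A A +: starts with A
A → + S: starts with '+'
A → g: starts with g
A → + ,: starts with '+'

No direct left recursion found.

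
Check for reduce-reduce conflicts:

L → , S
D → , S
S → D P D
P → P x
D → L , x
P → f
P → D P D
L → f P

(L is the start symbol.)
Yes — I15: [D → , S .] vs [L → , S .]

Augment with L' → L and build the canonical LR(0) collection (I0 = CLOSURE({[L' → . L]}), then GOTO on every symbol after a dot until no new states appear). It has 19 states:
  I0: { [L → . , S], [L → . f P], [L' → . L] }  — shift
  I1: { [D → . , S], [D → . L , x], [L → , . S], [L → . , S], [L → . f P], [S → . D P D] }  — shift
  I2: { [L' → L .] }  — accept
  I3: { [D → . , S], [D → . L , x], [L → . , S], [L → . f P], [L → f . P], [P → . D P D], [P → . P x], [P → . f] }  — shift
  I4: { [D → , . S], [D → . , S], [D → . L , x], [L → , . S], [L → . , S], [L → . f P], [S → . D P D] }  — shift
  I5: { [D → . , S], [D → . L , x], [L → . , S], [L → . f P], [P → . D P D], [P → . P x], [P → . f], [P → D . P D] }  — shift
  I6: { [D → L . , x] }  — shift
  I7: { [L → f P .], [P → P . x] }  — shift, reduce
  I8: { [D → . , S], [D → . L , x], [L → . , S], [L → . f P], [L → f . P], [P → . D P D], [P → . P x], [P → . f], [P → f .] }  — shift, reduce
  I9: { [P → P x .] }  — reduce
  I10: { [D → L , . x] }  — shift
  I11: { [D → L , x .] }  — reduce
  I12: { [D → . , S], [D → . L , x], [L → . , S], [L → . f P], [P → D P . D], [P → P . x] }  — shift
  I13: { [P → D P D .] }  — reduce
  I14: { [D → . , S], [D → . L , x], [L → . , S], [L → . f P], [P → . D P D], [P → . P x], [P → . f], [S → D . P D] }  — shift
  I15: { [D → , S .], [L → , S .] }  — 2 reduces
  I16: { [D → . , S], [D → . L , x], [L → . , S], [L → . f P], [P → P . x], [S → D P . D] }  — shift
  I17: { [S → D P D .] }  — reduce
  I18: { [L → , S .] }  — reduce

I15 contains complete items [D → , S .], [L → , S .] — reduce-reduce conflict.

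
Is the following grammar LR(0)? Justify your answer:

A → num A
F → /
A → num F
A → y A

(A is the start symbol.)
Yes, the grammar is LR(0)

Augment with A' → A and build the canonical LR(0) collection (I0 = CLOSURE({[A' → . A]}), then GOTO on every symbol after a dot until no new states appear). It has 8 states:
  I0: { [A → . num A], [A → . num F], [A → . y A], [A' → . A] }  — shift
  I1: { [A' → A .] }  — accept
  I2: { [A → . num A], [A → . num F], [A → . y A], [A → num . A], [A → num . F], [F → . /] }  — shift
  I3: { [A → . num A], [A → . num F], [A → . y A], [A → y . A] }  — shift
  I4: { [A → y A .] }  — reduce
  I5: { [F → / .] }  — reduce
  I6: { [A → num A .] }  — reduce
  I7: { [A → num F .] }  — reduce

Every state is either a pure shift/goto state or contains exactly one complete item and nothing to shift — no conflicts. The grammar is LR(0).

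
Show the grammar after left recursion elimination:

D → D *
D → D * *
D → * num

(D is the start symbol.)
D → * num D'
D' → * D'
D' → * * D'
D' → ε

D is directly left-recursive. The standard transformation for
  A → A α₁ | ... | A α_m | β₁ | ... | β_n
is
  A  → β₁ A' | ... | β_n A'
  A' → α₁ A' | ... | α_m A' | ε

D → * num becomes D → * num D'
D → D * becomes D' → * D'
D → D * * becomes D' → * * D'
Add D' → ε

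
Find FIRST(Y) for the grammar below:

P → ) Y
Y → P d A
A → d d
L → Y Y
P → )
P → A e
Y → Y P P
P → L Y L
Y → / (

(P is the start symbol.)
To compute FIRST(Y), examine every production with Y on the left-hand side, reading each right-hand side left to right until a non-nullable symbol is reached.

FIRST sets of the other non-terminals involved (by the same procedure, iterated to a fixed point):
  FIRST(P) = { ')', '/', 'd' }

From Y → P d A:
  - P is a non-terminal: add FIRST(P) \ {ε} = { ')', '/', 'd' }
    P is not nullable, so stop
From Y → Y P P:
  - Y is the symbol being defined: contributes nothing new
    Y is not nullable, so stop
From Y → / (:
  - '/' is a terminal: add '/' and stop

Collecting: FIRST(Y) = { ')', '/', 'd' }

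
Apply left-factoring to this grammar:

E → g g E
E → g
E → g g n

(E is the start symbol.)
Left-factoring transforms A → αβ₁ | αβ₂ into A → αA' and A' → β₁ | β₂
(α is the longest common prefix among the alternatives). Repeat until
no nonterminal has two alternatives with a common prefix.

Round 1: E has alternatives sharing prefix 'g'. Introduce E': E → g E'
  Add: E' → g E
  Add: E' → ε
  Add: E' → g n

Round 2: E' has alternatives sharing prefix 'g'. Introduce E'': E' → g E''
  Add: E'' → E
  Add: E'' → n

No remaining common prefixes — done.

Resulting grammar:
E → g E'
E' → g E''
E'' → E
E'' → n
E' → ε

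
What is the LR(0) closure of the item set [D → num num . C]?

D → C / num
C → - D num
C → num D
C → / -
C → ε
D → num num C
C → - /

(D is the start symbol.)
Start with: [D → num num . C]
  [D → num num . C] has the dot before C: add [C → . - D num], [C → . num D], [C → . / -], [C → .], [C → . - /]
No further items can be added.

CLOSURE = { [C → . - /], [C → . - D num], [C → . / -], [C → . num D], [C → .], [D → num num . C] }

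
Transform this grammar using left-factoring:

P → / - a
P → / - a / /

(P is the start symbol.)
P → / - a P'
P' → ε
P' → / /

Left-factoring transforms A → αβ₁ | αβ₂ into A → αA' and A' → β₁ | β₂
(α is the longest common prefix among the alternatives). Repeat until
no nonterminal has two alternatives with a common prefix.

Round 1: P has alternatives sharing prefix '/ - a'. Introduce P': P → / - a P'
  Add: P' → ε
  Add: P' → / /

No remaining common prefixes — done.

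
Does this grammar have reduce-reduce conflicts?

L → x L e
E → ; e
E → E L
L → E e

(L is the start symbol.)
Augment with L' → L and build the canonical LR(0) collection (I0 = CLOSURE({[L' → . L]}), then GOTO on every symbol after a dot until no new states appear). It has 10 states:
  I0: { [E → . ; e], [E → . E L], [L → . E e], [L → . x L e], [L' → . L] }  — shift
  I1: { [E → ; . e] }  — shift
  I2: { [E → . ; e], [E → . E L], [E → E . L], [L → . E e], [L → . x L e], [L → E . e] }  — shift
  I3: { [L' → L .] }  — accept
  I4: { [E → . ; e], [E → . E L], [L → . E e], [L → . x L e], [L → x . L e] }  — shift
  I5: { [L → x L . e] }  — shift
  I6: { [L → x L e .] }  — reduce
  I7: { [E → E L .] }  — reduce
  I8: { [L → E e .] }  — reduce
  I9: { [E → ; e .] }  — reduce

No state contains more than one complete item.

Answer: No reduce-reduce conflicts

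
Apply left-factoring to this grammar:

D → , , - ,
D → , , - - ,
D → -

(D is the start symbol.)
Left-factoring transforms A → αβ₁ | αβ₂ into A → αA' and A' → β₁ | β₂
(α is the longest common prefix among the alternatives). Repeat until
no nonterminal has two alternatives with a common prefix.

Round 1: D has alternatives sharing prefix ', , -'. Introduce D': D → , , - D'
  Add: D' → ,
  Add: D' → - ,

No remaining common prefixes — done.

Resulting grammar:
D → , , - D'
D' → ,
D' → - ,
D → -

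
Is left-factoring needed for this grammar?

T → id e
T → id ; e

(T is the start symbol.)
Left-factoring is needed when two productions for the same non-terminal
share a common prefix on the right-hand side.

Productions for T:
  T → id e
  T → id ; e

Found common prefix 'id' in productions for T

Answer: Yes, T has productions with common prefix 'id'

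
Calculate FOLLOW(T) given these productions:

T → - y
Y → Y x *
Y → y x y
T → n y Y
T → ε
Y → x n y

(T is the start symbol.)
T is the start symbol, so $ ∈ FOLLOW(T).
T does not occur on any right-hand side.

Taking the union: FOLLOW(T) = { $ }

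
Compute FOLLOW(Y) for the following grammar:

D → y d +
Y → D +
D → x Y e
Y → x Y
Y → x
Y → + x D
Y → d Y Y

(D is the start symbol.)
To compute FOLLOW(Y), find every occurrence of Y on a right-hand side N → α Y β: add FIRST(β) \ {ε}, and if β is empty or nullable also add FOLLOW(N). Iterate to a fixed point.

In D → x Y e: Y is followed by e, add FIRST(e) \ {ε} = { 'e' }
In Y → x Y: Y is at the end; this adds FOLLOW(Y) to itself — nothing new
In Y → d Y Y: Y is followed by Y, add FIRST(Y) \ {ε} = { '+', 'd', 'x', 'y' }
In Y → d Y Y: Y is at the end; this adds FOLLOW(Y) to itself — nothing new

Taking the union: FOLLOW(Y) = { '+', 'd', 'e', 'x', 'y' }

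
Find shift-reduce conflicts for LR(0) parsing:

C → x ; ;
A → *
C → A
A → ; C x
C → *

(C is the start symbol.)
Augment with C' → C and build the canonical LR(0) collection (I0 = CLOSURE({[C' → . C]}), then GOTO on every symbol after a dot until no new states appear). It has 10 states:
  I0: { [A → . *], [A → . ; C x], [C → . *], [C → . A], [C → . x ; ;], [C' → . C] }  — shift
  I1: { [A → * .], [C → * .] }  — 2 reduces
  I2: { [A → . *], [A → . ; C x], [A → ; . C x], [C → . *], [C → . A], [C → . x ; ;] }  — shift
  I3: { [C → A .] }  — reduce
  I4: { [C' → C .] }  — accept
  I5: { [C → x . ; ;] }  — shift
  I6: { [C → x ; . ;] }  — shift
  I7: { [C → x ; ; .] }  — reduce
  I8: { [A → ; C . x] }  — shift
  I9: { [A → ; C x .] }  — reduce

No state contains both a complete item and a shift item.

Answer: No shift-reduce conflicts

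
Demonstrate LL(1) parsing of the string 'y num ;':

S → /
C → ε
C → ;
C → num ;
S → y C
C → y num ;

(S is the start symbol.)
Stack is shown with the top on the left.

Stack    Input      Action
--------------------------
S $      y num ; $  output S → y C
y C $    y num ; $  match 'y'
C $      num ; $    output C → num ;
num ; $  num ; $    match 'num'
; $      ; $        match ';'
$        $          accept

The string is accepted.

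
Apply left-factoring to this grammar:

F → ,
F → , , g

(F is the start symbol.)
Left-factoring transforms A → αβ₁ | αβ₂ into A → αA' and A' → β₁ | β₂
(α is the longest common prefix among the alternatives). Repeat until
no nonterminal has two alternatives with a common prefix.

Round 1: F has alternatives sharing prefix ','. Introduce F': F → , F'
  Add: F' → ε
  Add: F' → , g

No remaining common prefixes — done.

Resulting grammar:
F → , F'
F' → ε
F' → , g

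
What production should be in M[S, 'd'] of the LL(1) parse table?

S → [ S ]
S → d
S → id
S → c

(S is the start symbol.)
To find M[S, 'd'], we find productions for S where 'd' is in the predict set (PREDICT(N → α) = (FIRST(α) \ {ε}) ∪ (FOLLOW(N) if α ⇒* ε)).

S → [ S ]: PREDICT = { '[' }
S → d: PREDICT = { 'd' }
  'd' is in predict set, so this production goes in M[S, 'd']
S → id: PREDICT = { 'id' }
S → c: PREDICT = { 'c' }

M[S, 'd'] = S → d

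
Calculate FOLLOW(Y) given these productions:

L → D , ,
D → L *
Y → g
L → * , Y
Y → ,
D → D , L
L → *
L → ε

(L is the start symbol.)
In L → * , Y: Y is at the end, add FOLLOW(L)

The FOLLOW sets referred to above (computed the same way, to a fixed point):
  FOLLOW(L) = { $, '*', ',' }

Taking the union: FOLLOW(Y) = { $, '*', ',' }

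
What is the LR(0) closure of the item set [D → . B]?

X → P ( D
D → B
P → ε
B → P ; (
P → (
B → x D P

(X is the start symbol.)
Start with: [D → . B]
  [D → . B] has the dot before B: add [B → . P ; (], [B → . x D P]
  [B → . P ; (] has the dot before P: add [P → .], [P → . (]
No further items can be added.

CLOSURE = { [B → . P ; (], [B → . x D P], [D → . B], [P → . (], [P → .] }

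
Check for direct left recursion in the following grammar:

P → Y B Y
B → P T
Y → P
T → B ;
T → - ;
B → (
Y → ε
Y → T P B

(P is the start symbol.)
No direct left recursion

Direct left recursion occurs when N → N α for some non-terminal N (the right-hand side begins with the left-hand side itself).

P → Y B Y: starts with Y
B → P T: starts with P
Y → P: starts with P
T → B ;: starts with B
T → - ;: starts with '-'
B → (: starts with '('
Y → ε: starts with ε
Y → T P B: starts with T

No direct left recursion found.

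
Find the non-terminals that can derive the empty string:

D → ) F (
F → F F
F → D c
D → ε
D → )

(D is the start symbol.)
{ 'D' }

ε-productions: D → ε
So D is immediately nullable.
No further non-terminal can be added: every production for the remaining non-terminals contains a terminal or a non-nullable non-terminal.
Nullable = { 'D' }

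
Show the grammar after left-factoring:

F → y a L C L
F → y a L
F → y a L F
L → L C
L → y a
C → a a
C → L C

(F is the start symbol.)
Left-factoring transforms A → αβ₁ | αβ₂ into A → αA' and A' → β₁ | β₂
(α is the longest common prefix among the alternatives). Repeat until
no nonterminal has two alternatives with a common prefix.

Round 1: F has alternatives sharing prefix 'y a L'. Introduce F': F → y a L F'
  Add: F' → C L
  Add: F' → ε
  Add: F' → F

No remaining common prefixes — done.

Resulting grammar:
F → y a L F'
F' → C L
F' → ε
F' → F
L → L C
L → y a
C → a a
C → L C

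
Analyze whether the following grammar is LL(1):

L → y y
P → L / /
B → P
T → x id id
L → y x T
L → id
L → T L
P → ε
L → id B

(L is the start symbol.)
No. Predict set conflict for L: { 'y' }

Relevant sets:
  FIRST(T) = { 'x' }
  FIRST(L) = { 'id', 'x', 'y' }
  FOLLOW(P) = { $, '/' }

For L:
  PREDICT(L → y y) = { 'y' }
  PREDICT(L → y x T) = { 'y' }
  PREDICT(L → id) = { 'id' }
  PREDICT(L → T L) = { 'x' }
  PREDICT(L → id B) = { 'id' }
For P:
  PREDICT(P → L '/' '/') = { 'id', 'x', 'y' }
  PREDICT(P → ε) = { $, '/' }
B, T have a single production, so nothing to check there.

Conflict found: Predict set conflict for L: { 'y' }
The grammar is NOT LL(1).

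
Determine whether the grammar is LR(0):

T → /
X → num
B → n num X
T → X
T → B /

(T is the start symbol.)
Augment with T' → T and build the canonical LR(0) collection (I0 = CLOSURE({[T' → . T]}), then GOTO on every symbol after a dot until no new states appear). It has 10 states:
  I0: { [B → . n num X], [T → . /], [T → . B /], [T → . X], [T' → . T], [X → . num] }  — shift
  I1: { [T → / .] }  — reduce
  I2: { [T → B . /] }  — shift
  I3: { [T' → T .] }  — accept
  I4: { [T → X .] }  — reduce
  I5: { [B → n . num X] }  — shift
  I6: { [X → num .] }  — reduce
  I7: { [B → n num . X], [X → . num] }  — shift
  I8: { [B → n num X .] }  — reduce
  I9: { [T → B / .] }  — reduce

Every state is either a pure shift/goto state or contains exactly one complete item and nothing to shift — no conflicts. The grammar is LR(0).

Answer: Yes, the grammar is LR(0)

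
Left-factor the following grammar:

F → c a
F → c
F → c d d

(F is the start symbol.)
Left-factoring transforms A → αβ₁ | αβ₂ into A → αA' and A' → β₁ | β₂
(α is the longest common prefix among the alternatives). Repeat until
no nonterminal has two alternatives with a common prefix.

Round 1: F has alternatives sharing prefix 'c'. Introduce F': F → c F'
  Add: F' → a
  Add: F' → ε
  Add: F' → d d

No remaining common prefixes — done.

Resulting grammar:
F → c F'
F' → a
F' → ε
F' → d d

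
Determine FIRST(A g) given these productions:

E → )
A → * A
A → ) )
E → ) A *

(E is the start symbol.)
{ ')', '*' }

FIRST sets of the non-terminals involved (from the grammar, by fixed-point iteration):
  FIRST(A) = { ')', '*' }

To compute FIRST(A g), process the symbols left to right:
Symbol A is a non-terminal. Add FIRST(A) \ {ε} = { ')', '*' }
A is not nullable (ε ∉ FIRST(A)), so stop here.
FIRST(A g) = { ')', '*' }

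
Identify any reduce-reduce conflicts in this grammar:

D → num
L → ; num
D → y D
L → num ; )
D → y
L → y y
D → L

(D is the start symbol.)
Yes — I7: [D → y .] vs [L → y y .]

Augment with D' → D and build the canonical LR(0) collection (I0 = CLOSURE({[D' → . D]}), then GOTO on every symbol after a dot until no new states appear). It has 11 states:
  I0: { [D → . L], [D → . num], [D → . y D], [D → . y], [D' → . D], [L → . ; num], [L → . num ; )], [L → . y y] }  — shift
  I1: { [L → ; . num] }  — shift
  I2: { [D' → D .] }  — accept
  I3: { [D → L .] }  — reduce
  I4: { [D → num .], [L → num . ; )] }  — shift, reduce
  I5: { [D → . L], [D → . num], [D → . y D], [D → . y], [D → y . D], [D → y .], [L → . ; num], [L → . num ; )], [L → . y y], [L → y . y] }  — shift, reduce
  I6: { [D → y D .] }  — reduce
  I7: { [D → . L], [D → . num], [D → . y D], [D → . y], [D → y . D], [D → y .], [L → . ; num], [L → . num ; )], [L → . y y], [L → y . y], [L → y y .] }  — shift, 2 reduces
  I8: { [L → num ; . )] }  — shift
  I9: { [L → num ; ) .] }  — reduce
  I10: { [L → ; num .] }  — reduce

I7 contains complete items [D → y .], [L → y y .] — reduce-reduce conflict.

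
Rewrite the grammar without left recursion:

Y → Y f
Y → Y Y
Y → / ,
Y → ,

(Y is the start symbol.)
Y is directly left-recursive. The standard transformation for
  A → A α₁ | ... | A α_m | β₁ | ... | β_n
is
  A  → β₁ A' | ... | β_n A'
  A' → α₁ A' | ... | α_m A' | ε

Y → / , becomes Y → / , Y'
Y → , becomes Y → , Y'
Y → Y f becomes Y' → f Y'
Y → Y Y becomes Y' → Y Y'
Add Y' → ε

Resulting grammar:
Y → / , Y'
Y → , Y'
Y' → f Y'
Y' → Y Y'
Y' → ε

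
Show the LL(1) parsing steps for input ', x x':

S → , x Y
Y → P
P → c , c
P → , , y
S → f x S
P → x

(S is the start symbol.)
LL(1) parsing maintains a stack (initially the start symbol over $) and the input. At each step: if the stack top is a terminal, match it against the current input token; if it is a non-terminal N, replace it with the RHS of M[N, lookahead] (the unique production whose predict set contains the lookahead).

Stack is shown with the top on the left.

Stack    Input    Action
------------------------
S $      , x x $  output S → , x Y
, x Y $  , x x $  match ','
x Y $    x x $    match 'x'
Y $      x $      output Y → P
P $      x $      output P → x
x $      x $      match 'x'
$        $        accept

The string is accepted.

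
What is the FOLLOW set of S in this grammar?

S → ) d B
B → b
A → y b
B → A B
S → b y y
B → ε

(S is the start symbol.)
{ $ }

S is the start symbol, so $ ∈ FOLLOW(S).
S does not occur on any right-hand side.

Taking the union: FOLLOW(S) = { $ }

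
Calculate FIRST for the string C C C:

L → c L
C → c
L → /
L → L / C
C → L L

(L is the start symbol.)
{ '/', 'c' }

FIRST sets of the non-terminals involved (from the grammar, by fixed-point iteration):
  FIRST(C) = { '/', 'c' }

To compute FIRST(C C C), process the symbols left to right:
Symbol C is a non-terminal. Add FIRST(C) \ {ε} = { '/', 'c' }
C is not nullable (ε ∉ FIRST(C)), so stop here.
FIRST(C C C) = { '/', 'c' }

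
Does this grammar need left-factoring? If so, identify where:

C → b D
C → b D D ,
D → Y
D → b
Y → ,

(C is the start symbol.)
Left-factoring is needed when two productions for the same non-terminal
share a common prefix on the right-hand side.

Productions for C:
  C → b D
  C → b D D ,
Productions for D:
  D → Y
  D → b

Found common prefix 'b D' in productions for C

Answer: Yes, C has productions with common prefix 'b D'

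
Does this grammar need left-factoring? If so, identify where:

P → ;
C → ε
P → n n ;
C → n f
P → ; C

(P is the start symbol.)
Yes, P has productions with common prefix ';'

Left-factoring is needed when two productions for the same non-terminal
share a common prefix on the right-hand side.

Productions for P:
  P → ;
  P → n n ;
  P → ; C
Productions for C:
  C → ε
  C → n f

Found common prefix ';' in productions for P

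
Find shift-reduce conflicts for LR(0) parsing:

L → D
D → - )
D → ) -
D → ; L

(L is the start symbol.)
A shift-reduce conflict occurs when an LR(0) state has both:
  - a complete (reduce) item [A → α .] (dot at the end), and
  - a shift item [B → β . c γ] (dot before a terminal).

Augment with L' → L and build the canonical LR(0) collection (I0 = CLOSURE({[L' → . L]}), then GOTO on every symbol after a dot until no new states appear). It has 9 states:
  I0: { [D → . ) -], [D → . - )], [D → . ; L], [L → . D], [L' → . L] }  — shift
  I1: { [D → ) . -] }  — shift
  I2: { [D → - . )] }  — shift
  I3: { [D → . ) -], [D → . - )], [D → . ; L], [D → ; . L], [L → . D] }  — shift
  I4: { [L → D .] }  — reduce
  I5: { [L' → L .] }  — accept
  I6: { [D → ; L .] }  — reduce
  I7: { [D → - ) .] }  — reduce
  I8: { [D → ) - .] }  — reduce

No state contains both a complete item and a shift item.

Answer: No shift-reduce conflicts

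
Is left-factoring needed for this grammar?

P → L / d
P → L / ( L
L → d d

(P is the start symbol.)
Yes, P has productions with common prefix 'L /'

Left-factoring is needed when two productions for the same non-terminal
share a common prefix on the right-hand side.

Productions for P:
  P → L / d
  P → L / ( L

Found common prefix 'L /' in productions for P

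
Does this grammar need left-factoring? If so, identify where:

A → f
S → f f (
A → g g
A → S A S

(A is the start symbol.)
No, left-factoring is not needed

Left-factoring is needed when two productions for the same non-terminal
share a common prefix on the right-hand side.

Productions for A:
  A → f
  A → g g
  A → S A S

No common prefixes found.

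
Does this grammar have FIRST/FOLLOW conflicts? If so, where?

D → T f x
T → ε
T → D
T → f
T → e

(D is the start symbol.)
Yes. T → D with FOLLOW(T) on { 'f' }; T → f with FOLLOW(T) on { 'f' }

A FIRST/FOLLOW conflict occurs when a non-terminal N has a nullable alternative N → β (β ⇒* ε) and another alternative N → α with FIRST(α) ∩ FOLLOW(N) ≠ ∅: on such a lookahead the parser cannot decide between expanding α and letting N vanish via β.

Nullable non-terminals: T.
FIRST sets used below: FIRST(D) = { 'e', 'f' }

T: nullable alternative(s) T → ε; FOLLOW(T) = { 'f' }
  T → ε: FIRST \ {ε} = { } — this is the only nullable alternative, skip
  T → D: FIRST \ {ε} = { 'e', 'f' } — overlaps FOLLOW(T) on { 'f' }: CONFLICT
  T → f: FIRST \ {ε} = { 'f' } — overlaps FOLLOW(T) on { 'f' }: CONFLICT
  T → e: FIRST \ {ε} = { 'e' } — disjoint from FOLLOW(T)

D has no nullable alternative, so no FIRST/FOLLOW check is needed there.

So the grammar has 2 FIRST/FOLLOW conflicts (marked CONFLICT above).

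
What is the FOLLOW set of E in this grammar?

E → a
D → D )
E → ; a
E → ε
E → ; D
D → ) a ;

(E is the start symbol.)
{ $ }

To compute FOLLOW(E), find every occurrence of E on a right-hand side N → α E β: add FIRST(β) \ {ε}, and if β is empty or nullable also add FOLLOW(N). Iterate to a fixed point.

E is the start symbol, so $ ∈ FOLLOW(E).
E does not occur on any right-hand side.

Taking the union: FOLLOW(E) = { $ }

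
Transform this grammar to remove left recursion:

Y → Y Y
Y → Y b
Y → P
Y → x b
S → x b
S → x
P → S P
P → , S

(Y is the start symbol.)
Y → P Y'
Y → x b Y'
Y' → Y Y'
Y' → b Y'
Y' → ε
S → x b
S → x
P → S P
P → , S

Y is directly left-recursive. The standard transformation for
  A → A α₁ | ... | A α_m | β₁ | ... | β_n
is
  A  → β₁ A' | ... | β_n A'
  A' → α₁ A' | ... | α_m A' | ε

Y → P becomes Y → P Y'
Y → x b becomes Y → x b Y'
Y → Y Y becomes Y' → Y Y'
Y → Y b becomes Y' → b Y'
Add Y' → ε

Productions for other non-terminals are unchanged:
  S → x b
  S → x
  P → S P
  P → , S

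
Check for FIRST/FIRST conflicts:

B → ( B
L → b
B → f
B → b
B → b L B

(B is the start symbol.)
Yes. B → b / B → b L B on { 'b' }

A FIRST/FIRST conflict occurs when two productions N → α and N → β for the same non-terminal have FIRST(α) ∩ FIRST(β) ≠ ∅ (with ε ∈ FIRST of a nullable right-hand side, so two nullable alternatives also conflict).

Productions for B:
  B → ( B: FIRST = { '(' }
  B → f: FIRST = { 'f' }
  B → b: FIRST = { 'b' }
  B → b L B: FIRST = { 'b' }
L has only one production, so no FIRST/FIRST conflict is possible there.

Conflict for B: B → b and B → b L B
  Overlap: { 'b' }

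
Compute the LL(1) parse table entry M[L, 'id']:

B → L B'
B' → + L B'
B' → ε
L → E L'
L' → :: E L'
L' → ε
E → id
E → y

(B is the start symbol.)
L → E L'

To find M[L, 'id'], we find productions for L where 'id' is in the predict set (PREDICT(N → α) = (FIRST(α) \ {ε}) ∪ (FOLLOW(N) if α ⇒* ε)).

Relevant sets:
  FIRST(E) = { 'id', 'y' }

L → E L': PREDICT = { 'id', 'y' }
  'id' is in predict set, so this production goes in M[L, 'id']

M[L, 'id'] = L → E L'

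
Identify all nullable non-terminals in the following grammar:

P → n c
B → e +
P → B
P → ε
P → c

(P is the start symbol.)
A non-terminal is nullable if it can derive ε (the empty string): either it has an ε-production, or it has a production whose right-hand side consists entirely of nullable non-terminals.

ε-productions: P → ε
So P is immediately nullable.
No further non-terminal can be added: every production for the remaining non-terminals contains a terminal or a non-nullable non-terminal.
Nullable = { 'P' }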